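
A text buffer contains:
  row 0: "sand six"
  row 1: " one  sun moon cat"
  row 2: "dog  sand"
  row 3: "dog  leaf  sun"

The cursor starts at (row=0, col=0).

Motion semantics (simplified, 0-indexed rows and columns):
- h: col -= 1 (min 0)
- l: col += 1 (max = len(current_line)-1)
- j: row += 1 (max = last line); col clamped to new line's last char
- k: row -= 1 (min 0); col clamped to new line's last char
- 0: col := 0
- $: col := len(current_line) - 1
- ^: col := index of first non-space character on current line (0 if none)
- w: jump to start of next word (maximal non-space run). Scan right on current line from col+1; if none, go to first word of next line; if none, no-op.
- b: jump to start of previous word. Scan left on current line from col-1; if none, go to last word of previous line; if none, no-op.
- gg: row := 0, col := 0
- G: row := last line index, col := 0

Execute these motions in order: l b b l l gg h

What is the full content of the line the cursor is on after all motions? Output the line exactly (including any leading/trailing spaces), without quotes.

Answer: sand six

Derivation:
After 1 (l): row=0 col=1 char='a'
After 2 (b): row=0 col=0 char='s'
After 3 (b): row=0 col=0 char='s'
After 4 (l): row=0 col=1 char='a'
After 5 (l): row=0 col=2 char='n'
After 6 (gg): row=0 col=0 char='s'
After 7 (h): row=0 col=0 char='s'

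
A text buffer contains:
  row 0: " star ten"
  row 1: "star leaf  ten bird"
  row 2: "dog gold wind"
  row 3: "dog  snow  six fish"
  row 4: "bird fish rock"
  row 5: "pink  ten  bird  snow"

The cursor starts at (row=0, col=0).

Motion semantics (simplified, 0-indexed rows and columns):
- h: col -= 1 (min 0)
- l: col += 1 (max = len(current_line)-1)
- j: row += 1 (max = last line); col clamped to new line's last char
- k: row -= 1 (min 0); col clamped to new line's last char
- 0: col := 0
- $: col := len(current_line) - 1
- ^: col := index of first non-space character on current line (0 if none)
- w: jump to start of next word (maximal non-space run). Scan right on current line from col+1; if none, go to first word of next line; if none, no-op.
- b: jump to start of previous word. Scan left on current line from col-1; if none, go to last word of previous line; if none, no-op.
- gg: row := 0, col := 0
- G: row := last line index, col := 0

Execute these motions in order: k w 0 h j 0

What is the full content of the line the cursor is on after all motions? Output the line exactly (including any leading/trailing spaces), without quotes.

Answer: star leaf  ten bird

Derivation:
After 1 (k): row=0 col=0 char='_'
After 2 (w): row=0 col=1 char='s'
After 3 (0): row=0 col=0 char='_'
After 4 (h): row=0 col=0 char='_'
After 5 (j): row=1 col=0 char='s'
After 6 (0): row=1 col=0 char='s'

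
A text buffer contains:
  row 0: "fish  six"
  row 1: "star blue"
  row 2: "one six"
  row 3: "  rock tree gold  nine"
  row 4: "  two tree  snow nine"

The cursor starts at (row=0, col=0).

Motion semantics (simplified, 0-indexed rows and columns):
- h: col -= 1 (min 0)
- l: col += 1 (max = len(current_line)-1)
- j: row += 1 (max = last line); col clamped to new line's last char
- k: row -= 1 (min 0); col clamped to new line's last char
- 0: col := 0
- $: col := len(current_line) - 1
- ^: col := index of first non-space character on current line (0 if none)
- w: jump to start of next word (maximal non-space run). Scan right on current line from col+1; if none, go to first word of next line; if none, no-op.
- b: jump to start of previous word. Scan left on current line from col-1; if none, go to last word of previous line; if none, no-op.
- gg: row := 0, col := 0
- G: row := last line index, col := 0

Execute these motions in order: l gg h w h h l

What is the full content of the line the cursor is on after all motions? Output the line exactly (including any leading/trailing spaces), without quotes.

Answer: fish  six

Derivation:
After 1 (l): row=0 col=1 char='i'
After 2 (gg): row=0 col=0 char='f'
After 3 (h): row=0 col=0 char='f'
After 4 (w): row=0 col=6 char='s'
After 5 (h): row=0 col=5 char='_'
After 6 (h): row=0 col=4 char='_'
After 7 (l): row=0 col=5 char='_'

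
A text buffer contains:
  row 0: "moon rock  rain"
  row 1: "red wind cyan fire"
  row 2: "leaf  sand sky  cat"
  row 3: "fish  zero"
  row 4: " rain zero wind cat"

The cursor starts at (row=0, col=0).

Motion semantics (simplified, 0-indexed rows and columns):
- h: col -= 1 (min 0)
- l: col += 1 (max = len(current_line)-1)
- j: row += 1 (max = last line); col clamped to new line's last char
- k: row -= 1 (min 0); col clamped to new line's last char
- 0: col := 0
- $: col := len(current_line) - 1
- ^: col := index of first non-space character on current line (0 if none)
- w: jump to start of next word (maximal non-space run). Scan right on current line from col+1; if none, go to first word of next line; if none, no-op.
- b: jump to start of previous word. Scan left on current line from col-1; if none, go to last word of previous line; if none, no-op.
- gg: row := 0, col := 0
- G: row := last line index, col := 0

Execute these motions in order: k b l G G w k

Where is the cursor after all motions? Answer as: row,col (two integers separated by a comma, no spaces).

After 1 (k): row=0 col=0 char='m'
After 2 (b): row=0 col=0 char='m'
After 3 (l): row=0 col=1 char='o'
After 4 (G): row=4 col=0 char='_'
After 5 (G): row=4 col=0 char='_'
After 6 (w): row=4 col=1 char='r'
After 7 (k): row=3 col=1 char='i'

Answer: 3,1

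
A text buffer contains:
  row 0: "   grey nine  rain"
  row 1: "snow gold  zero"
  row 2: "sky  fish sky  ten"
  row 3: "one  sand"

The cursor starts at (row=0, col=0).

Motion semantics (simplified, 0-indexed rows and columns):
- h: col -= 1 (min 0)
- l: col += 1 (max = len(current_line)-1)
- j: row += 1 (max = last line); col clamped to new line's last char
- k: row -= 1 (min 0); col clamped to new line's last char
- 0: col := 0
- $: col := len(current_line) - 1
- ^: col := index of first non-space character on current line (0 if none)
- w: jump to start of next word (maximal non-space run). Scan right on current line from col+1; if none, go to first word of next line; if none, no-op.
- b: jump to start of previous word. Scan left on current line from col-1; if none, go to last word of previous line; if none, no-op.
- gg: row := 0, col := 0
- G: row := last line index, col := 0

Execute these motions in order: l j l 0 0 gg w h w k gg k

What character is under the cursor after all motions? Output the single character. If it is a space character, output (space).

After 1 (l): row=0 col=1 char='_'
After 2 (j): row=1 col=1 char='n'
After 3 (l): row=1 col=2 char='o'
After 4 (0): row=1 col=0 char='s'
After 5 (0): row=1 col=0 char='s'
After 6 (gg): row=0 col=0 char='_'
After 7 (w): row=0 col=3 char='g'
After 8 (h): row=0 col=2 char='_'
After 9 (w): row=0 col=3 char='g'
After 10 (k): row=0 col=3 char='g'
After 11 (gg): row=0 col=0 char='_'
After 12 (k): row=0 col=0 char='_'

Answer: (space)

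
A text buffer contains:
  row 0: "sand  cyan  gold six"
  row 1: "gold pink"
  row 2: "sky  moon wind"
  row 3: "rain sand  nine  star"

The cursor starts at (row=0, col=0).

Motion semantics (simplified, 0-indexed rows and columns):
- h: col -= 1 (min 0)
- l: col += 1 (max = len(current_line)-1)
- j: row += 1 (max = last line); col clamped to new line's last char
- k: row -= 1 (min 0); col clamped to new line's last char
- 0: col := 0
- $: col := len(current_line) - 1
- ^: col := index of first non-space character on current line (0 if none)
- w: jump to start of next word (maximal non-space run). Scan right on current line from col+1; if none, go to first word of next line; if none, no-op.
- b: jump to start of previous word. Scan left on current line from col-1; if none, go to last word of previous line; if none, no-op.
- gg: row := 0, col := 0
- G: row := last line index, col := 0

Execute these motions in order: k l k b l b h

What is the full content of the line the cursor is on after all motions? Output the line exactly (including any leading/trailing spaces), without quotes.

Answer: sand  cyan  gold six

Derivation:
After 1 (k): row=0 col=0 char='s'
After 2 (l): row=0 col=1 char='a'
After 3 (k): row=0 col=1 char='a'
After 4 (b): row=0 col=0 char='s'
After 5 (l): row=0 col=1 char='a'
After 6 (b): row=0 col=0 char='s'
After 7 (h): row=0 col=0 char='s'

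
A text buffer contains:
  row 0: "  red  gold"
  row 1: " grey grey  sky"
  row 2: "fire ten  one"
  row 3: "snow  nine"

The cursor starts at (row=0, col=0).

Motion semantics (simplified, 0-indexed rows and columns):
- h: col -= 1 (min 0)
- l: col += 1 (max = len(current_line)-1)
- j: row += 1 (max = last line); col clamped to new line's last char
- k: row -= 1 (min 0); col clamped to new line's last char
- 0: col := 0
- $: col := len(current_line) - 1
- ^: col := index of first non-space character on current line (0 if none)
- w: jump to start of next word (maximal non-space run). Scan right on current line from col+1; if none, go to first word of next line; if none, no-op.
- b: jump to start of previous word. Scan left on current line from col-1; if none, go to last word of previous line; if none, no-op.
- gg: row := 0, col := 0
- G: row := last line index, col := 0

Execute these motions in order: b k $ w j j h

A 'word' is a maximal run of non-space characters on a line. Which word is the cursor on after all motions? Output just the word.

After 1 (b): row=0 col=0 char='_'
After 2 (k): row=0 col=0 char='_'
After 3 ($): row=0 col=10 char='d'
After 4 (w): row=1 col=1 char='g'
After 5 (j): row=2 col=1 char='i'
After 6 (j): row=3 col=1 char='n'
After 7 (h): row=3 col=0 char='s'

Answer: snow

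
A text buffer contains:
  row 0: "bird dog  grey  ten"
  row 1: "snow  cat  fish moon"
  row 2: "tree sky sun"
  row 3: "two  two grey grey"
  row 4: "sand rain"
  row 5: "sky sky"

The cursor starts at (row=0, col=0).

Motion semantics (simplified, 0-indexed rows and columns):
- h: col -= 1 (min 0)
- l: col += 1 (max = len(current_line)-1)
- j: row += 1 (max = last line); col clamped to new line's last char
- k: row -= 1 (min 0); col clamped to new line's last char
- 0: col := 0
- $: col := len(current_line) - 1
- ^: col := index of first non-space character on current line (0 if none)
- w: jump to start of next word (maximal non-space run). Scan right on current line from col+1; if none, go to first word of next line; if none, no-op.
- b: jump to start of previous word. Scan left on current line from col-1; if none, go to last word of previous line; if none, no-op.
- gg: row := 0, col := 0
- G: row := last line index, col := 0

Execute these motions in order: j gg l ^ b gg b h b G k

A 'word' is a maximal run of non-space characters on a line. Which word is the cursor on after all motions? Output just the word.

After 1 (j): row=1 col=0 char='s'
After 2 (gg): row=0 col=0 char='b'
After 3 (l): row=0 col=1 char='i'
After 4 (^): row=0 col=0 char='b'
After 5 (b): row=0 col=0 char='b'
After 6 (gg): row=0 col=0 char='b'
After 7 (b): row=0 col=0 char='b'
After 8 (h): row=0 col=0 char='b'
After 9 (b): row=0 col=0 char='b'
After 10 (G): row=5 col=0 char='s'
After 11 (k): row=4 col=0 char='s'

Answer: sand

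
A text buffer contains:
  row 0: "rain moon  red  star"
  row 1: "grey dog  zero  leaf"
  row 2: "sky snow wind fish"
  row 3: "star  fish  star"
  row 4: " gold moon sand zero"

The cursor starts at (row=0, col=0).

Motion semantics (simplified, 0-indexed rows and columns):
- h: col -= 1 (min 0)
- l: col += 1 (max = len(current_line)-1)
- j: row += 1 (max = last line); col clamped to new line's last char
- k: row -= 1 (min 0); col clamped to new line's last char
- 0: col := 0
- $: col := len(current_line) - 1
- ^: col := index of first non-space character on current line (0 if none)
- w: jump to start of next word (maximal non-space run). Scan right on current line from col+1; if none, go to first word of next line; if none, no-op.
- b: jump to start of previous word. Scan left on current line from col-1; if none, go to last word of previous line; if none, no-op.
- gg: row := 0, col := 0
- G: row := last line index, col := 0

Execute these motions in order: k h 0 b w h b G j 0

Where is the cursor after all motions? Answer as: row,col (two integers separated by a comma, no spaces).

Answer: 4,0

Derivation:
After 1 (k): row=0 col=0 char='r'
After 2 (h): row=0 col=0 char='r'
After 3 (0): row=0 col=0 char='r'
After 4 (b): row=0 col=0 char='r'
After 5 (w): row=0 col=5 char='m'
After 6 (h): row=0 col=4 char='_'
After 7 (b): row=0 col=0 char='r'
After 8 (G): row=4 col=0 char='_'
After 9 (j): row=4 col=0 char='_'
After 10 (0): row=4 col=0 char='_'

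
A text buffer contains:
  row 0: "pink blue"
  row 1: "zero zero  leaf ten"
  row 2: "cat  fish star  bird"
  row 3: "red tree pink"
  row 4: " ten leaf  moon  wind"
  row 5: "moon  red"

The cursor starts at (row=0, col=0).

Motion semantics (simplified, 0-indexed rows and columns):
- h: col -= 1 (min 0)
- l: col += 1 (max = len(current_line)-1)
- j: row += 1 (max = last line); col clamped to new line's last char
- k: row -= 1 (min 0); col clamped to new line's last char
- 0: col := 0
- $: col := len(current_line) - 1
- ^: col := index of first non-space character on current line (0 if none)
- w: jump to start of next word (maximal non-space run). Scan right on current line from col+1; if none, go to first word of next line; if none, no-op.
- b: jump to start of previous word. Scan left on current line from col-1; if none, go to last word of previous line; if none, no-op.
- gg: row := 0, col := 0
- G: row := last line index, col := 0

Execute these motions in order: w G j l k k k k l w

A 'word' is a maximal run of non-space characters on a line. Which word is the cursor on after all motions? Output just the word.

Answer: zero

Derivation:
After 1 (w): row=0 col=5 char='b'
After 2 (G): row=5 col=0 char='m'
After 3 (j): row=5 col=0 char='m'
After 4 (l): row=5 col=1 char='o'
After 5 (k): row=4 col=1 char='t'
After 6 (k): row=3 col=1 char='e'
After 7 (k): row=2 col=1 char='a'
After 8 (k): row=1 col=1 char='e'
After 9 (l): row=1 col=2 char='r'
After 10 (w): row=1 col=5 char='z'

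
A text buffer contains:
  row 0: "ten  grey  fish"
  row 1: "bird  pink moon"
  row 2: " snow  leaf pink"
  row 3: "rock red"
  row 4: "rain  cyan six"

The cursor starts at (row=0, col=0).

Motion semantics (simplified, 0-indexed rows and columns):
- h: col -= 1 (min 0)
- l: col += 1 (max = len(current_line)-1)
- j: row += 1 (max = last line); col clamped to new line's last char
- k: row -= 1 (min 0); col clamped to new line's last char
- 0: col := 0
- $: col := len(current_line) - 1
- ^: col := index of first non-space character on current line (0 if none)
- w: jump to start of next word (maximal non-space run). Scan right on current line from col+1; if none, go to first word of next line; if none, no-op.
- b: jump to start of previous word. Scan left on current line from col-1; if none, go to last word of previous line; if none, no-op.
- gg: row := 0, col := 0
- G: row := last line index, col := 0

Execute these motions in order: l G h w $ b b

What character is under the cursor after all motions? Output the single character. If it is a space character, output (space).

Answer: c

Derivation:
After 1 (l): row=0 col=1 char='e'
After 2 (G): row=4 col=0 char='r'
After 3 (h): row=4 col=0 char='r'
After 4 (w): row=4 col=6 char='c'
After 5 ($): row=4 col=13 char='x'
After 6 (b): row=4 col=11 char='s'
After 7 (b): row=4 col=6 char='c'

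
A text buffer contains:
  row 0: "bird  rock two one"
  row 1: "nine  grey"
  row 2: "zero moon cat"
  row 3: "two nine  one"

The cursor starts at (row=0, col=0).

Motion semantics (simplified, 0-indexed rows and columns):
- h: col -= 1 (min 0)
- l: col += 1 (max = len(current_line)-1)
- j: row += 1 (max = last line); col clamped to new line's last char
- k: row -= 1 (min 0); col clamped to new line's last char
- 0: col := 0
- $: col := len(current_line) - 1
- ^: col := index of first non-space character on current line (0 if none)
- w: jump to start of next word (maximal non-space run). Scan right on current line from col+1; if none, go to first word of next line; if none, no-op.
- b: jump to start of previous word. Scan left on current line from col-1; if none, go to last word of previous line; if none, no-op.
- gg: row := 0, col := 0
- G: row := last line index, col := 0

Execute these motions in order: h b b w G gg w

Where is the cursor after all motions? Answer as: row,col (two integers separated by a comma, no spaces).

Answer: 0,6

Derivation:
After 1 (h): row=0 col=0 char='b'
After 2 (b): row=0 col=0 char='b'
After 3 (b): row=0 col=0 char='b'
After 4 (w): row=0 col=6 char='r'
After 5 (G): row=3 col=0 char='t'
After 6 (gg): row=0 col=0 char='b'
After 7 (w): row=0 col=6 char='r'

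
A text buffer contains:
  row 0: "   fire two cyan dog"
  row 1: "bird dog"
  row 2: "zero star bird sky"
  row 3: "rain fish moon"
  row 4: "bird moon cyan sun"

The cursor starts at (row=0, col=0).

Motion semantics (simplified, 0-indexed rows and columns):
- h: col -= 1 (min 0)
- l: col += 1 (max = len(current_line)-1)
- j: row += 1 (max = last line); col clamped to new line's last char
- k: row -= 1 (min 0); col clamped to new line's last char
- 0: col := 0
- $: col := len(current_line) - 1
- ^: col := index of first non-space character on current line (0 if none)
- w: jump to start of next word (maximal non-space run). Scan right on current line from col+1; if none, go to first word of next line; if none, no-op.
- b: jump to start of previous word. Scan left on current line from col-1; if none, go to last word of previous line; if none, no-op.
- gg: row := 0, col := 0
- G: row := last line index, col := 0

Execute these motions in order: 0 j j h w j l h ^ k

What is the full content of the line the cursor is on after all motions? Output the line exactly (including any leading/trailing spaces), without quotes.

Answer: zero star bird sky

Derivation:
After 1 (0): row=0 col=0 char='_'
After 2 (j): row=1 col=0 char='b'
After 3 (j): row=2 col=0 char='z'
After 4 (h): row=2 col=0 char='z'
After 5 (w): row=2 col=5 char='s'
After 6 (j): row=3 col=5 char='f'
After 7 (l): row=3 col=6 char='i'
After 8 (h): row=3 col=5 char='f'
After 9 (^): row=3 col=0 char='r'
After 10 (k): row=2 col=0 char='z'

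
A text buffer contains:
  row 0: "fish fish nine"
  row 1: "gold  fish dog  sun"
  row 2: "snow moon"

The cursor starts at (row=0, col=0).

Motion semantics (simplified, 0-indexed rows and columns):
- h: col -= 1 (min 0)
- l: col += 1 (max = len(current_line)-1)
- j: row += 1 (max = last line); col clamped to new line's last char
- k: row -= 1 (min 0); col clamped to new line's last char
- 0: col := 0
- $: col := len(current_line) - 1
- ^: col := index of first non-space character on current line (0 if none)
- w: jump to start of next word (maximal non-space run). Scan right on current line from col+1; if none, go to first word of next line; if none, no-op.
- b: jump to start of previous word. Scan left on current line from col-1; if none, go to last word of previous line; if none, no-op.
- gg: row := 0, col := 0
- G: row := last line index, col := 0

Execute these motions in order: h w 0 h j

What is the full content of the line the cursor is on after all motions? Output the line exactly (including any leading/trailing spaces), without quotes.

After 1 (h): row=0 col=0 char='f'
After 2 (w): row=0 col=5 char='f'
After 3 (0): row=0 col=0 char='f'
After 4 (h): row=0 col=0 char='f'
After 5 (j): row=1 col=0 char='g'

Answer: gold  fish dog  sun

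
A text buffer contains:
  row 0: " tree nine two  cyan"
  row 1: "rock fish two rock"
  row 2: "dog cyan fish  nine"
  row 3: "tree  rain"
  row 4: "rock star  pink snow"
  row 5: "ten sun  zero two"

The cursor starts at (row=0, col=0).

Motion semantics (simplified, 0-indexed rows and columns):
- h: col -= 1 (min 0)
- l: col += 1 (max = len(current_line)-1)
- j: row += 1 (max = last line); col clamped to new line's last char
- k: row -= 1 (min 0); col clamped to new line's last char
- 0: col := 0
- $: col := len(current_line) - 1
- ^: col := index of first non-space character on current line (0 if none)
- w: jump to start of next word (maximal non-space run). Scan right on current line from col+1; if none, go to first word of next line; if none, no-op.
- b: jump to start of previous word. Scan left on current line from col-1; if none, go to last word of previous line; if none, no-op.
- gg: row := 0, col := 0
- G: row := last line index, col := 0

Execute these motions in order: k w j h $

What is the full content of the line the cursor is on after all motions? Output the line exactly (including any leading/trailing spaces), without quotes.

Answer: rock fish two rock

Derivation:
After 1 (k): row=0 col=0 char='_'
After 2 (w): row=0 col=1 char='t'
After 3 (j): row=1 col=1 char='o'
After 4 (h): row=1 col=0 char='r'
After 5 ($): row=1 col=17 char='k'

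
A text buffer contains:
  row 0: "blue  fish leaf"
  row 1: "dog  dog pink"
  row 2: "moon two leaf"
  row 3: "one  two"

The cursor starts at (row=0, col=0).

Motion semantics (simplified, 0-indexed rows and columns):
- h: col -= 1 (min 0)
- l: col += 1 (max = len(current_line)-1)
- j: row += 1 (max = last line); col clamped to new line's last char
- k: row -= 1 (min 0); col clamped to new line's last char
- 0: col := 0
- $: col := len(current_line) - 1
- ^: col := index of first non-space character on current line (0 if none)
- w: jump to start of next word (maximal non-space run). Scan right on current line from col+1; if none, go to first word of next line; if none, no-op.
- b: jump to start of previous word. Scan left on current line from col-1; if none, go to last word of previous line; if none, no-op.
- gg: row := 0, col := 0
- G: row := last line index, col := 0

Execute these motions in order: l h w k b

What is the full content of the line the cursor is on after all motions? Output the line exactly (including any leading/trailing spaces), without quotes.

After 1 (l): row=0 col=1 char='l'
After 2 (h): row=0 col=0 char='b'
After 3 (w): row=0 col=6 char='f'
After 4 (k): row=0 col=6 char='f'
After 5 (b): row=0 col=0 char='b'

Answer: blue  fish leaf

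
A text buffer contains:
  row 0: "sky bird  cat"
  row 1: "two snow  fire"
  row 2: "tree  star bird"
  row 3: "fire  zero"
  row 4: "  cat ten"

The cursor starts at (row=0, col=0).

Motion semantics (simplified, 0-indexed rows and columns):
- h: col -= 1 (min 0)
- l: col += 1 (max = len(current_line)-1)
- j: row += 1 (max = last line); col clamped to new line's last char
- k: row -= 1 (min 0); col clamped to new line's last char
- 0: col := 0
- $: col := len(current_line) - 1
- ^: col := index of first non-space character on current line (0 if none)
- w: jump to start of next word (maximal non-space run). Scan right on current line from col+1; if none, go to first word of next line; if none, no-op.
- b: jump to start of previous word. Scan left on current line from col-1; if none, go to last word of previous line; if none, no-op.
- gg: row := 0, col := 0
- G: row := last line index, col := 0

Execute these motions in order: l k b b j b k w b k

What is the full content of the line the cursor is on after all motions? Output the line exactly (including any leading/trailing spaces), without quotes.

Answer: sky bird  cat

Derivation:
After 1 (l): row=0 col=1 char='k'
After 2 (k): row=0 col=1 char='k'
After 3 (b): row=0 col=0 char='s'
After 4 (b): row=0 col=0 char='s'
After 5 (j): row=1 col=0 char='t'
After 6 (b): row=0 col=10 char='c'
After 7 (k): row=0 col=10 char='c'
After 8 (w): row=1 col=0 char='t'
After 9 (b): row=0 col=10 char='c'
After 10 (k): row=0 col=10 char='c'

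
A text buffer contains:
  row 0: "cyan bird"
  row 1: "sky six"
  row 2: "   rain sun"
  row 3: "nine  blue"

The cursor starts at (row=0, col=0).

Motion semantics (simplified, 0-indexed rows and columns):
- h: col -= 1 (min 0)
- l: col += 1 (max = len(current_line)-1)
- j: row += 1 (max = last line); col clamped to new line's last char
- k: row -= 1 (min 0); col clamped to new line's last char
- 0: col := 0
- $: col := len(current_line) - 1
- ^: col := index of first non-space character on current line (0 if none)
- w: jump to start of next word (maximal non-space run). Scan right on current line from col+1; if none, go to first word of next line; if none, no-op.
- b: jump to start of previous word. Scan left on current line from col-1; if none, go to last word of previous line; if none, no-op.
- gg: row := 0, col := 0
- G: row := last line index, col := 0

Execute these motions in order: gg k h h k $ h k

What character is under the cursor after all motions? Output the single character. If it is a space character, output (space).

After 1 (gg): row=0 col=0 char='c'
After 2 (k): row=0 col=0 char='c'
After 3 (h): row=0 col=0 char='c'
After 4 (h): row=0 col=0 char='c'
After 5 (k): row=0 col=0 char='c'
After 6 ($): row=0 col=8 char='d'
After 7 (h): row=0 col=7 char='r'
After 8 (k): row=0 col=7 char='r'

Answer: r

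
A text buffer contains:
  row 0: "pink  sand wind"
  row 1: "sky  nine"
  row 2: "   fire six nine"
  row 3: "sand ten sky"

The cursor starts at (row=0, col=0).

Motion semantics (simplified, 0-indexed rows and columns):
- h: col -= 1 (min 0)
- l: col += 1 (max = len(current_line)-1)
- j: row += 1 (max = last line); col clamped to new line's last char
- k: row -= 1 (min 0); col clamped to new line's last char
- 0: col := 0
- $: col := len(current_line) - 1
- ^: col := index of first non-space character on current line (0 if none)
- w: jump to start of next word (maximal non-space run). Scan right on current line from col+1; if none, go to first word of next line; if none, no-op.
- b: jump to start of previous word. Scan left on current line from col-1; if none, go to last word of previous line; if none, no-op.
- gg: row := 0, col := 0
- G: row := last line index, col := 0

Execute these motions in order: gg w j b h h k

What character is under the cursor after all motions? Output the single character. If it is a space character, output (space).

After 1 (gg): row=0 col=0 char='p'
After 2 (w): row=0 col=6 char='s'
After 3 (j): row=1 col=6 char='i'
After 4 (b): row=1 col=5 char='n'
After 5 (h): row=1 col=4 char='_'
After 6 (h): row=1 col=3 char='_'
After 7 (k): row=0 col=3 char='k'

Answer: k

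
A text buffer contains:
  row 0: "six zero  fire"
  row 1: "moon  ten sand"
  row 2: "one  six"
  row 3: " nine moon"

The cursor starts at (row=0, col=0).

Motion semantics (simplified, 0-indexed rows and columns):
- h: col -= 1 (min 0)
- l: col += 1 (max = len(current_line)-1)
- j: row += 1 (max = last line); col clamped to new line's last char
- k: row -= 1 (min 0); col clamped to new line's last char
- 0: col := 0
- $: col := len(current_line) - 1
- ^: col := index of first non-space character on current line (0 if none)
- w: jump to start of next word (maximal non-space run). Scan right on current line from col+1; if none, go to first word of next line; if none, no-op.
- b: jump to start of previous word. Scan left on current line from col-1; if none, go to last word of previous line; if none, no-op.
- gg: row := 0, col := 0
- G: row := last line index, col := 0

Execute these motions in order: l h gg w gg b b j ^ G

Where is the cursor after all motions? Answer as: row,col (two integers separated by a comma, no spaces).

Answer: 3,0

Derivation:
After 1 (l): row=0 col=1 char='i'
After 2 (h): row=0 col=0 char='s'
After 3 (gg): row=0 col=0 char='s'
After 4 (w): row=0 col=4 char='z'
After 5 (gg): row=0 col=0 char='s'
After 6 (b): row=0 col=0 char='s'
After 7 (b): row=0 col=0 char='s'
After 8 (j): row=1 col=0 char='m'
After 9 (^): row=1 col=0 char='m'
After 10 (G): row=3 col=0 char='_'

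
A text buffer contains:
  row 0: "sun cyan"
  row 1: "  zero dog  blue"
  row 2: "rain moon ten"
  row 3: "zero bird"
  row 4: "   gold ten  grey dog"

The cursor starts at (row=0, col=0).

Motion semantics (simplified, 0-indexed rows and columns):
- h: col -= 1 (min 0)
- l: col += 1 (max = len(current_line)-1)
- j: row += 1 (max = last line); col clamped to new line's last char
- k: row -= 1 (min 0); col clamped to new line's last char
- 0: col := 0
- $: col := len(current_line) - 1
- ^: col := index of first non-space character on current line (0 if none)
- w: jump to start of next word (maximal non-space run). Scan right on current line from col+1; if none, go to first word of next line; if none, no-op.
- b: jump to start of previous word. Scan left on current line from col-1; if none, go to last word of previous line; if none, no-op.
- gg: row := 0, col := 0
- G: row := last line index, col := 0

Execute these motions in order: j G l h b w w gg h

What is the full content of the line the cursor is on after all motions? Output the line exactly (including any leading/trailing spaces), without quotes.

Answer: sun cyan

Derivation:
After 1 (j): row=1 col=0 char='_'
After 2 (G): row=4 col=0 char='_'
After 3 (l): row=4 col=1 char='_'
After 4 (h): row=4 col=0 char='_'
After 5 (b): row=3 col=5 char='b'
After 6 (w): row=4 col=3 char='g'
After 7 (w): row=4 col=8 char='t'
After 8 (gg): row=0 col=0 char='s'
After 9 (h): row=0 col=0 char='s'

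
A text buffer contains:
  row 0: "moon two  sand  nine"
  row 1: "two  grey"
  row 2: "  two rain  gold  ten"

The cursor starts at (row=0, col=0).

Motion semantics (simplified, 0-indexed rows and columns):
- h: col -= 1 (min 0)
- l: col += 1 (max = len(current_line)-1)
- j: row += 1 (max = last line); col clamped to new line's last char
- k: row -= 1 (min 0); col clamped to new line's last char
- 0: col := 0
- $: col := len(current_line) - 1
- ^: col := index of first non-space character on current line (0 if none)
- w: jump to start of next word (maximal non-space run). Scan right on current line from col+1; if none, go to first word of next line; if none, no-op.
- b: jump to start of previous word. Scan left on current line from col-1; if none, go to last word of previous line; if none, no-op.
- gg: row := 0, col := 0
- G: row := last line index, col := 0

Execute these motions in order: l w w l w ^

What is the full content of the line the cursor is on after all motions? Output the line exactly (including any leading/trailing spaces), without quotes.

After 1 (l): row=0 col=1 char='o'
After 2 (w): row=0 col=5 char='t'
After 3 (w): row=0 col=10 char='s'
After 4 (l): row=0 col=11 char='a'
After 5 (w): row=0 col=16 char='n'
After 6 (^): row=0 col=0 char='m'

Answer: moon two  sand  nine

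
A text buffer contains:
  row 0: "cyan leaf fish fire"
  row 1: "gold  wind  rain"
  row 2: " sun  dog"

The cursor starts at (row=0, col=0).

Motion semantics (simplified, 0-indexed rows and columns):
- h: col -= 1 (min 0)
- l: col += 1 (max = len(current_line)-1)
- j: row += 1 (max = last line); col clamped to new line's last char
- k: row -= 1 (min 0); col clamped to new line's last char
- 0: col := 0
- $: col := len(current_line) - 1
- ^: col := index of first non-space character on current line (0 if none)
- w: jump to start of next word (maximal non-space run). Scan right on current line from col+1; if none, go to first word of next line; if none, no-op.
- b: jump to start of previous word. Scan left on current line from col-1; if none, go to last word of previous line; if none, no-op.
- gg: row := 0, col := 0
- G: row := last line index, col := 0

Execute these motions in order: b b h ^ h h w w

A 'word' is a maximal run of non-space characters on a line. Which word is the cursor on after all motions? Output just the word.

After 1 (b): row=0 col=0 char='c'
After 2 (b): row=0 col=0 char='c'
After 3 (h): row=0 col=0 char='c'
After 4 (^): row=0 col=0 char='c'
After 5 (h): row=0 col=0 char='c'
After 6 (h): row=0 col=0 char='c'
After 7 (w): row=0 col=5 char='l'
After 8 (w): row=0 col=10 char='f'

Answer: fish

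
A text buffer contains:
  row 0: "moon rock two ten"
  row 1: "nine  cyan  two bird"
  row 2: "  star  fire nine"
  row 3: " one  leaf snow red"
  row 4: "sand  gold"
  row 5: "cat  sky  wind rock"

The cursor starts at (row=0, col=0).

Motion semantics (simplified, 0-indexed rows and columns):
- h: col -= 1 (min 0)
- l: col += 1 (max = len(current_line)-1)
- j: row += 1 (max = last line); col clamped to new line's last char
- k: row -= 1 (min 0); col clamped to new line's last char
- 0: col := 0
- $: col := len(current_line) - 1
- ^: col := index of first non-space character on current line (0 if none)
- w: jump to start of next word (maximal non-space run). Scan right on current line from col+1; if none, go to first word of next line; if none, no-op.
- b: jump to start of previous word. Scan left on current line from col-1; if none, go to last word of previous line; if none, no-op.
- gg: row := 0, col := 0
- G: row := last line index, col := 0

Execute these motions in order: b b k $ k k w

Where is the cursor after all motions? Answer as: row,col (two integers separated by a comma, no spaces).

Answer: 1,0

Derivation:
After 1 (b): row=0 col=0 char='m'
After 2 (b): row=0 col=0 char='m'
After 3 (k): row=0 col=0 char='m'
After 4 ($): row=0 col=16 char='n'
After 5 (k): row=0 col=16 char='n'
After 6 (k): row=0 col=16 char='n'
After 7 (w): row=1 col=0 char='n'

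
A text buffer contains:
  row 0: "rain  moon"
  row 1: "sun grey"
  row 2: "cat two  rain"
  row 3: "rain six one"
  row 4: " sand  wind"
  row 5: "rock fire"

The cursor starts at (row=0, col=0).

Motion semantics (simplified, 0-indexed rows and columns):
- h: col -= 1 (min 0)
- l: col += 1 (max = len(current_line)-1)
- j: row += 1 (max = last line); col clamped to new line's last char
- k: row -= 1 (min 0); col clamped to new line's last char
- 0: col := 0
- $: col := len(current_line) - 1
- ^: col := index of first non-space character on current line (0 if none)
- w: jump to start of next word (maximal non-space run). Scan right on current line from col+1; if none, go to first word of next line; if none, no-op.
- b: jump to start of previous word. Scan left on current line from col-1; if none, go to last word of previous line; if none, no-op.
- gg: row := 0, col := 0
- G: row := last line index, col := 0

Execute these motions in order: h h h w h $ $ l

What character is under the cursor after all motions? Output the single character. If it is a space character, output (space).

After 1 (h): row=0 col=0 char='r'
After 2 (h): row=0 col=0 char='r'
After 3 (h): row=0 col=0 char='r'
After 4 (w): row=0 col=6 char='m'
After 5 (h): row=0 col=5 char='_'
After 6 ($): row=0 col=9 char='n'
After 7 ($): row=0 col=9 char='n'
After 8 (l): row=0 col=9 char='n'

Answer: n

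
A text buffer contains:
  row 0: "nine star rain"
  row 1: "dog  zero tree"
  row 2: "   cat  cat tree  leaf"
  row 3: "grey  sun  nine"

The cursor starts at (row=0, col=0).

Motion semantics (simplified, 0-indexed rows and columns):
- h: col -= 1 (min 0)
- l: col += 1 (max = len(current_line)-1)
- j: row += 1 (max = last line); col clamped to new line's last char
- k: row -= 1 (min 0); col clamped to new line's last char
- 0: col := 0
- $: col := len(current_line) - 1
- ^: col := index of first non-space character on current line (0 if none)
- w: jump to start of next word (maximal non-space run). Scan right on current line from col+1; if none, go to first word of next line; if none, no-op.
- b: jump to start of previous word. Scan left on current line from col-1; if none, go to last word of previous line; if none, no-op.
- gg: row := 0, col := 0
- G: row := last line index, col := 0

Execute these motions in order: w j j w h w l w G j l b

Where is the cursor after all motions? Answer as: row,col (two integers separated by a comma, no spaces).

Answer: 3,0

Derivation:
After 1 (w): row=0 col=5 char='s'
After 2 (j): row=1 col=5 char='z'
After 3 (j): row=2 col=5 char='t'
After 4 (w): row=2 col=8 char='c'
After 5 (h): row=2 col=7 char='_'
After 6 (w): row=2 col=8 char='c'
After 7 (l): row=2 col=9 char='a'
After 8 (w): row=2 col=12 char='t'
After 9 (G): row=3 col=0 char='g'
After 10 (j): row=3 col=0 char='g'
After 11 (l): row=3 col=1 char='r'
After 12 (b): row=3 col=0 char='g'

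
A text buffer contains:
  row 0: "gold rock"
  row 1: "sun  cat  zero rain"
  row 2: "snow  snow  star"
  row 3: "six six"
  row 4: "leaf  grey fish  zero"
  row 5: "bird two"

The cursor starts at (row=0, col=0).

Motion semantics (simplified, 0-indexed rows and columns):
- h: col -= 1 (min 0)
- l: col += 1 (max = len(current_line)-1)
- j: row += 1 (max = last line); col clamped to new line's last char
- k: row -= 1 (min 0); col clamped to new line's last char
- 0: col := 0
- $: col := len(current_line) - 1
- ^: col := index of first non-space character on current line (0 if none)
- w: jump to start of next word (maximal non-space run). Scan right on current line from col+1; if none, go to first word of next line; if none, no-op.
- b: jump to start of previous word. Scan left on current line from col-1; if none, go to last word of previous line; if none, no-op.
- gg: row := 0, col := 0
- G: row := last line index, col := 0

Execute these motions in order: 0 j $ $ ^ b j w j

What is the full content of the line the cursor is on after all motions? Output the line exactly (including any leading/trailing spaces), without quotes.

Answer: snow  snow  star

Derivation:
After 1 (0): row=0 col=0 char='g'
After 2 (j): row=1 col=0 char='s'
After 3 ($): row=1 col=18 char='n'
After 4 ($): row=1 col=18 char='n'
After 5 (^): row=1 col=0 char='s'
After 6 (b): row=0 col=5 char='r'
After 7 (j): row=1 col=5 char='c'
After 8 (w): row=1 col=10 char='z'
After 9 (j): row=2 col=10 char='_'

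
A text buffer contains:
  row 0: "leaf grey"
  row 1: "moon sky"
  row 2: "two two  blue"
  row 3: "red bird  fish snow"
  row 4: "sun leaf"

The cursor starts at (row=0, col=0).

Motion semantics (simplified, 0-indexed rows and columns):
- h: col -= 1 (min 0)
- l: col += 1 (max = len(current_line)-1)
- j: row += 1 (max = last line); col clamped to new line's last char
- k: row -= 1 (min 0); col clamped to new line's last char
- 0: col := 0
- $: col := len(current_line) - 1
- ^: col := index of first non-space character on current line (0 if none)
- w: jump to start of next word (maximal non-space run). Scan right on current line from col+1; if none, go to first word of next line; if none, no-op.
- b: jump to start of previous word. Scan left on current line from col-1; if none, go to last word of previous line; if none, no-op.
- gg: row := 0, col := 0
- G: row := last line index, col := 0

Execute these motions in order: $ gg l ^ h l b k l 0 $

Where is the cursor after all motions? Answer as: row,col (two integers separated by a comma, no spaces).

After 1 ($): row=0 col=8 char='y'
After 2 (gg): row=0 col=0 char='l'
After 3 (l): row=0 col=1 char='e'
After 4 (^): row=0 col=0 char='l'
After 5 (h): row=0 col=0 char='l'
After 6 (l): row=0 col=1 char='e'
After 7 (b): row=0 col=0 char='l'
After 8 (k): row=0 col=0 char='l'
After 9 (l): row=0 col=1 char='e'
After 10 (0): row=0 col=0 char='l'
After 11 ($): row=0 col=8 char='y'

Answer: 0,8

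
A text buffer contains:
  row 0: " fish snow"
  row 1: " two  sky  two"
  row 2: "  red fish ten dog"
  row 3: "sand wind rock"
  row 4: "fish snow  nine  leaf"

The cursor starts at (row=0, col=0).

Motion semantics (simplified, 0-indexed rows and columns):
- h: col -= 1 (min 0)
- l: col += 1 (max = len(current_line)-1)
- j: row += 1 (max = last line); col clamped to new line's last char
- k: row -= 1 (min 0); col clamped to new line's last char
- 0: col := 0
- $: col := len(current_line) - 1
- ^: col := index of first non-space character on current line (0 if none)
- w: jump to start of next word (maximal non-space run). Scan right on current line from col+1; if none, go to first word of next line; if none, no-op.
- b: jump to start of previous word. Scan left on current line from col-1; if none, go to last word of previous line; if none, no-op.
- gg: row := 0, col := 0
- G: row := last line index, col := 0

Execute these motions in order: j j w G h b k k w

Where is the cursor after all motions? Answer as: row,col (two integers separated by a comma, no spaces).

After 1 (j): row=1 col=0 char='_'
After 2 (j): row=2 col=0 char='_'
After 3 (w): row=2 col=2 char='r'
After 4 (G): row=4 col=0 char='f'
After 5 (h): row=4 col=0 char='f'
After 6 (b): row=3 col=10 char='r'
After 7 (k): row=2 col=10 char='_'
After 8 (k): row=1 col=10 char='_'
After 9 (w): row=1 col=11 char='t'

Answer: 1,11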